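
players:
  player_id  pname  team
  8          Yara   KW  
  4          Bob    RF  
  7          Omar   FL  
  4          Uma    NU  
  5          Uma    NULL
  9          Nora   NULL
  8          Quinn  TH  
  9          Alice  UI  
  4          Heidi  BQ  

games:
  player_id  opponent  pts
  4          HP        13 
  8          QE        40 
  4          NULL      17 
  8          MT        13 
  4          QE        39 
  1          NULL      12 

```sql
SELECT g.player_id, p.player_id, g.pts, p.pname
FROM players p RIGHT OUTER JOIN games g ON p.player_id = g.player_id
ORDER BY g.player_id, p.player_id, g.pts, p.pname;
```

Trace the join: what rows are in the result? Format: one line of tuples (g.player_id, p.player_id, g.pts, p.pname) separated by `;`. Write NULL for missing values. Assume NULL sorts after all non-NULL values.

RIGHT JOIN keeps every row from `games`; unmatched rows get NULL for `players`'s columns.
Matching on p.player_id = g.player_id.
Matched pairs: 13; unmatched g rows kept: 1.

(1, NULL, 12, NULL); (4, 4, 13, Bob); (4, 4, 13, Heidi); (4, 4, 13, Uma); (4, 4, 17, Bob); (4, 4, 17, Heidi); (4, 4, 17, Uma); (4, 4, 39, Bob); (4, 4, 39, Heidi); (4, 4, 39, Uma); (8, 8, 13, Quinn); (8, 8, 13, Yara); (8, 8, 40, Quinn); (8, 8, 40, Yara)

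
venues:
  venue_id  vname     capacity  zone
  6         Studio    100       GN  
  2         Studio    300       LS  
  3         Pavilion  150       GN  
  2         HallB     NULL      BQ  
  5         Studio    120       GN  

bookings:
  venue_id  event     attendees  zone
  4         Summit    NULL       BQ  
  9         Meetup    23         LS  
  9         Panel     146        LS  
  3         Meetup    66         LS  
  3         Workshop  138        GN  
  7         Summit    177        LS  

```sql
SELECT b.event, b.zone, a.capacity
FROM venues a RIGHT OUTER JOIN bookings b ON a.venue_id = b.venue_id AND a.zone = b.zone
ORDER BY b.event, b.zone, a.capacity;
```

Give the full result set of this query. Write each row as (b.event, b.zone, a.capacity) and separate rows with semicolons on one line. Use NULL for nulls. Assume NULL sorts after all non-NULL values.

RIGHT JOIN keeps every row from `bookings`; unmatched rows get NULL for `venues`'s columns.
Matching on a.venue_id = b.venue_id AND a.zone = b.zone.
Matched pairs: 1; unmatched b rows kept: 5.

(Meetup, LS, NULL); (Meetup, LS, NULL); (Panel, LS, NULL); (Summit, BQ, NULL); (Summit, LS, NULL); (Workshop, GN, 150)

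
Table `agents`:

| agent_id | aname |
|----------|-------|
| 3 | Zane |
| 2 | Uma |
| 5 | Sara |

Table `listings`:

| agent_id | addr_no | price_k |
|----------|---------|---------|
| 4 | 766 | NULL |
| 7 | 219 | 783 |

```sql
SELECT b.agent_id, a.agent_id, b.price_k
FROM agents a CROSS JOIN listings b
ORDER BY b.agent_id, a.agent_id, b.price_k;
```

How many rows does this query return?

6

CROSS JOIN pairs every row of `agents` with every row of `listings`: 3 × 2 = 6 rows.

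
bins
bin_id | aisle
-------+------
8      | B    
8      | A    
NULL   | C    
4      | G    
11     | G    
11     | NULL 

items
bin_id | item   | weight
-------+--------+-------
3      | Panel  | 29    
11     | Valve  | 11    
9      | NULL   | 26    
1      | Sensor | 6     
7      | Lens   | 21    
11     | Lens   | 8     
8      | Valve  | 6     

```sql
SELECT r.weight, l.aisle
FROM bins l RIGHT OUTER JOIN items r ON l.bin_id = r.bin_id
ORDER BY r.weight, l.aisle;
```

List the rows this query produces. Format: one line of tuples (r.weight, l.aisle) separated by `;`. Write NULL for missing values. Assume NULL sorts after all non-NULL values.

(6, A); (6, B); (6, NULL); (8, G); (8, NULL); (11, G); (11, NULL); (21, NULL); (26, NULL); (29, NULL)

RIGHT JOIN keeps every row from `items`; unmatched rows get NULL for `bins`'s columns.
Matching on l.bin_id = r.bin_id. A NULL in a compared column never satisfies the condition.
- l[0] bin_id=8 → 1 match(es) in r → 1 row(s).
- l[1] bin_id=8 → 1 match(es) in r → 1 row(s).
- l[2] bin_id=NULL → no match.
- l[3] bin_id=4 → no match.
- l[4] bin_id=11 → 2 match(es) in r → 2 row(s).
- l[5] bin_id=11 → 2 match(es) in r → 2 row(s).
- plus 4 unmatched r row(s), each kept with NULL l columns.
After projecting and ordering:
r.weight | l.aisle
6 | A
6 | B
6 | NULL
8 | G
8 | NULL
11 | G
11 | NULL
21 | NULL
26 | NULL
29 | NULL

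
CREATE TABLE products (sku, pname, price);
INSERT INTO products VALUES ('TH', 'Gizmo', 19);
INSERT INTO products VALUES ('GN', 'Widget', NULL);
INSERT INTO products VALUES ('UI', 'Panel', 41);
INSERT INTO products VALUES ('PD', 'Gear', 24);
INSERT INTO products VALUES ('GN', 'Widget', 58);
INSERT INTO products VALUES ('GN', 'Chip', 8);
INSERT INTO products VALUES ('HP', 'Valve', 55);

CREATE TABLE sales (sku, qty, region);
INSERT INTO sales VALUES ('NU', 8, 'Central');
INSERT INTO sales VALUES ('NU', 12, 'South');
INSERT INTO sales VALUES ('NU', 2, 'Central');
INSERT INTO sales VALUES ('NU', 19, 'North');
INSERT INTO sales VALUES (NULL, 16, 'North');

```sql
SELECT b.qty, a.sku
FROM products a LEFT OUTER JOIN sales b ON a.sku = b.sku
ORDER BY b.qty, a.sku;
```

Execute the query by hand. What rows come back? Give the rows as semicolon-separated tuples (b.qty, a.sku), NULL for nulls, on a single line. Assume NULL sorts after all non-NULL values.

(NULL, GN); (NULL, GN); (NULL, GN); (NULL, HP); (NULL, PD); (NULL, TH); (NULL, UI)

LEFT JOIN keeps every row from `products`; unmatched rows get NULL for `sales`'s columns.
Matching on a.sku = b.sku. A NULL in a compared column never satisfies the condition.
Matched pairs: 0; unmatched a rows kept: 7.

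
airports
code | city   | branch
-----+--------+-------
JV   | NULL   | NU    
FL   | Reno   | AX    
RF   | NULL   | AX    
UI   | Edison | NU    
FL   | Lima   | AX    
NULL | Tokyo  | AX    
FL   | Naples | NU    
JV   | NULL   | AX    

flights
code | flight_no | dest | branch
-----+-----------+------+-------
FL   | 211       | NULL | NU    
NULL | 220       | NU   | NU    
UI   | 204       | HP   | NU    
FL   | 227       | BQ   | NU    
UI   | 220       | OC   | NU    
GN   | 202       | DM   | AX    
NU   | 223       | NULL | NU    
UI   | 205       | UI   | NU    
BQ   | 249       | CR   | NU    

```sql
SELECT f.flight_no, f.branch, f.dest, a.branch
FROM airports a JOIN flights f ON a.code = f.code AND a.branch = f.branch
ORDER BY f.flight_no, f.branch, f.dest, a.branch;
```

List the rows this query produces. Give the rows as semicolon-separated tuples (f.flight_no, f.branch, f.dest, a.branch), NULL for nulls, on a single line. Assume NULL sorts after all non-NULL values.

(204, NU, HP, NU); (205, NU, UI, NU); (211, NU, NULL, NU); (220, NU, OC, NU); (227, NU, BQ, NU)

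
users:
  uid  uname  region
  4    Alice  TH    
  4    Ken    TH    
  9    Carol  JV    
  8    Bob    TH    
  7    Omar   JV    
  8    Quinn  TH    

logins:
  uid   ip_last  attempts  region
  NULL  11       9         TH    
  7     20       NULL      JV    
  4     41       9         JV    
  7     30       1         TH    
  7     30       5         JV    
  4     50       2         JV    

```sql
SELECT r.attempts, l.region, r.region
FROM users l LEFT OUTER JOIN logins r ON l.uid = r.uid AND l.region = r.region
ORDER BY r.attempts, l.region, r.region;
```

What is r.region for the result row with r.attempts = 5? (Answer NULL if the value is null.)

LEFT JOIN keeps every row from `users`; unmatched rows get NULL for `logins`'s columns.
Matching on l.uid = r.uid AND l.region = r.region. A NULL in a compared column never satisfies the condition.
- l[0] uid=4, region=TH → no match; kept with NULLs on the r side.
- l[1] uid=4, region=TH → no match; kept with NULLs on the r side.
- l[2] uid=9, region=JV → no match; kept with NULLs on the r side.
- l[3] uid=8, region=TH → no match; kept with NULLs on the r side.
- l[4] uid=7, region=JV → 2 match(es) in r → 2 row(s).
- l[5] uid=8, region=TH → no match; kept with NULLs on the r side.

JV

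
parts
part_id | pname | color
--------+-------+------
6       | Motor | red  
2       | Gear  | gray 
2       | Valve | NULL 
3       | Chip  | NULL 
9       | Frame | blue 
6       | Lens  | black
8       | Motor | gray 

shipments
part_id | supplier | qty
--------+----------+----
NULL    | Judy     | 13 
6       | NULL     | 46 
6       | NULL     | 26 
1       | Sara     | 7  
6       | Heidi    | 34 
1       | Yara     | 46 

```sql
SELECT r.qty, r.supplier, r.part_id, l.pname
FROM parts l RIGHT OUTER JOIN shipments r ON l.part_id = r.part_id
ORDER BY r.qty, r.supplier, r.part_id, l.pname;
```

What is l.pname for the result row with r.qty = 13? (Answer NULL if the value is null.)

RIGHT JOIN keeps every row from `shipments`; unmatched rows get NULL for `parts`'s columns.
Matching on l.part_id = r.part_id. A NULL in a compared column never satisfies the condition.
- l[0] part_id=6 → 3 match(es) in r → 3 row(s).
- l[1] part_id=2 → no match.
- l[2] part_id=2 → no match.
- l[3] part_id=3 → no match.
- l[4] part_id=9 → no match.
- l[5] part_id=6 → 3 match(es) in r → 3 row(s).
- l[6] part_id=8 → no match.
- plus 3 unmatched r row(s), each kept with NULL l columns.

NULL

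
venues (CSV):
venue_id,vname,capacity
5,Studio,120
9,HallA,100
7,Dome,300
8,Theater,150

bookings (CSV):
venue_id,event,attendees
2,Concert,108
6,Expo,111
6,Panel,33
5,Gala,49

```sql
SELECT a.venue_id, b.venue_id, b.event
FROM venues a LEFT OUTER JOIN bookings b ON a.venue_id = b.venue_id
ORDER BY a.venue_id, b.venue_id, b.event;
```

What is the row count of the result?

4

LEFT JOIN keeps every row from `venues`; unmatched rows get NULL for `bookings`'s columns.
Matching on a.venue_id = b.venue_id.
- a (venue_id=5) pairs with 1 row(s) of b.
- a (venue_id=9) has no partner → padded with NULL.
- a (venue_id=7) has no partner → padded with NULL.
- a (venue_id=8) has no partner → padded with NULL.
Total: 1 matched + 3 padded = 4 rows.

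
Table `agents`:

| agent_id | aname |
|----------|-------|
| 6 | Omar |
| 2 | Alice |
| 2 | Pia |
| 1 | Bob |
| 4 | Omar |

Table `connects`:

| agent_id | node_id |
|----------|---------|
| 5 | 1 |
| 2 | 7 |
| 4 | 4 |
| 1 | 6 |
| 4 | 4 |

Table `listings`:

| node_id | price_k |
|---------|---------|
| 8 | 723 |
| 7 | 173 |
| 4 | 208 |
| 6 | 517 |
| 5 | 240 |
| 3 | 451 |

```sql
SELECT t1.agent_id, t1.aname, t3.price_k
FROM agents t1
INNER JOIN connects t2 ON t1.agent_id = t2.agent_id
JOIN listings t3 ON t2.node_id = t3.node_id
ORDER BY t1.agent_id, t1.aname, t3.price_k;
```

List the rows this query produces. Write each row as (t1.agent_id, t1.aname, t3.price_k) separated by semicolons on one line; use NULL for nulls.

(1, Bob, 517); (2, Alice, 173); (2, Pia, 173); (4, Omar, 208); (4, Omar, 208)

Evaluate left to right. First `agents t1 INNER JOIN connects t2` on agent_id: 5 row(s).
Then INNER JOIN `listings t3` on node_id: keep only rows whose t2.node_id appears in t3.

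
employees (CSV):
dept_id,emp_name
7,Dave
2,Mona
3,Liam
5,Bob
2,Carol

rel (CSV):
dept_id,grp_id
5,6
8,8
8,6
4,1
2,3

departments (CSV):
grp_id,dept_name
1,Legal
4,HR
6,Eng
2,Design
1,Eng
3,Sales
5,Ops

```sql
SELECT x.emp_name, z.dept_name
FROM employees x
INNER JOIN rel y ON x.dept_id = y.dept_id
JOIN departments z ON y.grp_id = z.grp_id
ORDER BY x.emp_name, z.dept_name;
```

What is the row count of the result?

3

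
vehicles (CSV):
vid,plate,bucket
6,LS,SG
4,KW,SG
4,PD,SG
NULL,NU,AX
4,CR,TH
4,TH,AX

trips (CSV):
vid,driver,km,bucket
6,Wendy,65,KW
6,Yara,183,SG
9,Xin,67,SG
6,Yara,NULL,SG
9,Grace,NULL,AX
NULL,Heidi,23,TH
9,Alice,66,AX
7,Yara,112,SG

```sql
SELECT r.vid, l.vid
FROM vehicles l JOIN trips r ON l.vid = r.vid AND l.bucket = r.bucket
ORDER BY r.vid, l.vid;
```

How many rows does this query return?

2

INNER JOIN keeps only pairs where the ON condition holds.
Matching on l.vid = r.vid AND l.bucket = r.bucket. A NULL in a compared column never satisfies the condition.
- l[0] vid=6, bucket=SG → 2 match(es) in r → 2 row(s).
- l[1] vid=4, bucket=SG → no match; dropped.
- l[2] vid=4, bucket=SG → no match; dropped.
- l[3] vid=NULL, bucket=AX → no match; dropped.
- l[4] vid=4, bucket=TH → no match; dropped.
- l[5] vid=4, bucket=AX → no match; dropped.
Total: 2 rows.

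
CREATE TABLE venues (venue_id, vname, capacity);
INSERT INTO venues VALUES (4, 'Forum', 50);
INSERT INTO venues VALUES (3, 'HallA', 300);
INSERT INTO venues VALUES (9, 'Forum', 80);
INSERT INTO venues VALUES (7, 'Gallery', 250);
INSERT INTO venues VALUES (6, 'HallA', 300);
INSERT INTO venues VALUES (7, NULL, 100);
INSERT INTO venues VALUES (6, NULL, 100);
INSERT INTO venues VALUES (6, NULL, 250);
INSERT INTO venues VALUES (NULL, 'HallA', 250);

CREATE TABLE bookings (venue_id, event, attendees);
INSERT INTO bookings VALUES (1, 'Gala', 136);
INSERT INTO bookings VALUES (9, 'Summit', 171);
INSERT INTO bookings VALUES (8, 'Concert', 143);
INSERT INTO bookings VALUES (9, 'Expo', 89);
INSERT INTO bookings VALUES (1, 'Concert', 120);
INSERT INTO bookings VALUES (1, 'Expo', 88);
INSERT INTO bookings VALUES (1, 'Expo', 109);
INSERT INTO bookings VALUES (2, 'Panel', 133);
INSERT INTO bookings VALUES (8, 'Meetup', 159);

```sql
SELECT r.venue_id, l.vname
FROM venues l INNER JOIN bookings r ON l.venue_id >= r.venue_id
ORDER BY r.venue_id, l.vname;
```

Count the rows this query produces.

INNER JOIN keeps only pairs where the ON condition holds.
Matching on l.venue_id >= r.venue_id. A NULL in a compared column never satisfies the condition.
Matched pairs: 44.
Total: 44 rows.

44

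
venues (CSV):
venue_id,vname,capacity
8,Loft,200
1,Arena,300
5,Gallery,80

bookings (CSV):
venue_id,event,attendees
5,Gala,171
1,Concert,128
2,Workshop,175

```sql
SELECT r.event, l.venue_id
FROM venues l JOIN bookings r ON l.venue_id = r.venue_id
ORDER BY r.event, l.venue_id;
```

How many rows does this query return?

INNER JOIN keeps only pairs where the ON condition holds.
Matching on l.venue_id = r.venue_id.
- l[0] venue_id=8 → no match; dropped.
- l[1] venue_id=1 → 1 match(es) in r → 1 row(s).
- l[2] venue_id=5 → 1 match(es) in r → 1 row(s).
Total: 2 rows.

2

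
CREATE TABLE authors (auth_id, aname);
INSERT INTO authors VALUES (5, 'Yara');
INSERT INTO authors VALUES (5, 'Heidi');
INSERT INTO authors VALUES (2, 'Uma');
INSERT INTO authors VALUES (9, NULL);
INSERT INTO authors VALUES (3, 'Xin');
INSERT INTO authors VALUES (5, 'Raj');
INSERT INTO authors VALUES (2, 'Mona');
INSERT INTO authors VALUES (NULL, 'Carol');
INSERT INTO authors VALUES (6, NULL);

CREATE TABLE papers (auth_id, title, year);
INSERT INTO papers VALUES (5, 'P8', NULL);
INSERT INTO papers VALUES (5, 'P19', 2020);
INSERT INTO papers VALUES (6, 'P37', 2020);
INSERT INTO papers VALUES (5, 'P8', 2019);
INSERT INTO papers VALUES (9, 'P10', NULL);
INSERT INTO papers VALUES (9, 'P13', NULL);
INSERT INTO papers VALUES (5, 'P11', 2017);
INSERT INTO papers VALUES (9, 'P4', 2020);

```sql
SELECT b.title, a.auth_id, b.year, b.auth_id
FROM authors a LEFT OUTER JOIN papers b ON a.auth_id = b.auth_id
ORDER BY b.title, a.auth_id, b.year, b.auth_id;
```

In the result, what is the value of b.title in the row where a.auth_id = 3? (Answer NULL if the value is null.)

NULL

LEFT JOIN keeps every row from `authors`; unmatched rows get NULL for `papers`'s columns.
Matching on a.auth_id = b.auth_id. A NULL in a compared column never satisfies the condition.
Matched pairs: 16; unmatched a rows kept: 4.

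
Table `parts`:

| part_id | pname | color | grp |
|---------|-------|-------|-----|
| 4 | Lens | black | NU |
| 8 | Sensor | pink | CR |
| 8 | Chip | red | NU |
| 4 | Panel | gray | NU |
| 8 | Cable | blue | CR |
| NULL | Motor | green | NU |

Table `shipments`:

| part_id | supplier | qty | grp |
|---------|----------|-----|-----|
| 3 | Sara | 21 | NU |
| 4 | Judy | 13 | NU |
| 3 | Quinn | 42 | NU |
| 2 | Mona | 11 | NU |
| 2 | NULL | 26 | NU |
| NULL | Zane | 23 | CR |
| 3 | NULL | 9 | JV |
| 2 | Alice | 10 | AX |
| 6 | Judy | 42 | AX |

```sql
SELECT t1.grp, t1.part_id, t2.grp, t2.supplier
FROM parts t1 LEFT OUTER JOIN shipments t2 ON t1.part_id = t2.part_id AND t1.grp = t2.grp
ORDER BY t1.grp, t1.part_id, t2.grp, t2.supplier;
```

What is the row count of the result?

6

LEFT JOIN keeps every row from `parts`; unmatched rows get NULL for `shipments`'s columns.
Matching on t1.part_id = t2.part_id AND t1.grp = t2.grp. A NULL in a compared column never satisfies the condition.
- t1[0] part_id=4, grp=NU → 1 match(es) in t2 → 1 row(s).
- t1[1] part_id=8, grp=CR → no match; kept with NULLs on the t2 side.
- t1[2] part_id=8, grp=NU → no match; kept with NULLs on the t2 side.
- t1[3] part_id=4, grp=NU → 1 match(es) in t2 → 1 row(s).
- t1[4] part_id=8, grp=CR → no match; kept with NULLs on the t2 side.
- t1[5] part_id=NULL, grp=NU → no match; kept with NULLs on the t2 side.
Total: 2 matched + 4 padded = 6 rows.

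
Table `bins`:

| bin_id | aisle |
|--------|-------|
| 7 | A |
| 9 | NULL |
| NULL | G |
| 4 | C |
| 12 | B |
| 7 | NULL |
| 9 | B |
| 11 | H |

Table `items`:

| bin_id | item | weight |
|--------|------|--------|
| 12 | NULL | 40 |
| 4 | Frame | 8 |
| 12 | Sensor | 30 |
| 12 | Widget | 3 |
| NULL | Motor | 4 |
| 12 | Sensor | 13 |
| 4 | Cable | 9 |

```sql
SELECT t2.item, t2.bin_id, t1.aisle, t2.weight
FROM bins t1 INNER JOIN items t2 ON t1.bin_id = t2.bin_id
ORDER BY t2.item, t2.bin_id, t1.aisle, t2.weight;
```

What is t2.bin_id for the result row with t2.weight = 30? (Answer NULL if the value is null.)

12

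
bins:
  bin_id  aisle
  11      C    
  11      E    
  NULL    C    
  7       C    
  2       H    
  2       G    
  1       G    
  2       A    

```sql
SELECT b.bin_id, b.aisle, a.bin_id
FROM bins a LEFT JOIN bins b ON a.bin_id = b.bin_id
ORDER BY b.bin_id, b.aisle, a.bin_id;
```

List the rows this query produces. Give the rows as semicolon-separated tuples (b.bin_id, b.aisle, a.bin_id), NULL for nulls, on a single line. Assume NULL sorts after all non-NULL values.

LEFT JOIN keeps every row from `bins a`; unmatched rows get NULL for `bins b`'s columns.
Matching on a.bin_id = b.bin_id. A NULL in a compared column never satisfies the condition.
Matched pairs: 15; unmatched a rows kept: 1.

(1, G, 1); (2, A, 2); (2, A, 2); (2, A, 2); (2, G, 2); (2, G, 2); (2, G, 2); (2, H, 2); (2, H, 2); (2, H, 2); (7, C, 7); (11, C, 11); (11, C, 11); (11, E, 11); (11, E, 11); (NULL, NULL, NULL)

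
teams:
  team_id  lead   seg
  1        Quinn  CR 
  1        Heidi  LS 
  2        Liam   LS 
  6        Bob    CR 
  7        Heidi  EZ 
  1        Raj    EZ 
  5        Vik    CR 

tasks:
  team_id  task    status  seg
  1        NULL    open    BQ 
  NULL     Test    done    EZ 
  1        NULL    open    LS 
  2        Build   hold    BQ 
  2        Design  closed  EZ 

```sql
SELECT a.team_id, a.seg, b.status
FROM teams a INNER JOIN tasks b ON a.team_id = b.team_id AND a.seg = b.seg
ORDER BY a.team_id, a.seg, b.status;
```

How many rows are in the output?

INNER JOIN keeps only pairs where the ON condition holds.
Matching on a.team_id = b.team_id AND a.seg = b.seg. A NULL in a compared column never satisfies the condition.
- a[0] team_id=1, seg=CR → no match; dropped.
- a[1] team_id=1, seg=LS → 1 match(es) in b → 1 row(s).
- a[2] team_id=2, seg=LS → no match; dropped.
- a[3] team_id=6, seg=CR → no match; dropped.
- a[4] team_id=7, seg=EZ → no match; dropped.
- a[5] team_id=1, seg=EZ → no match; dropped.
- a[6] team_id=5, seg=CR → no match; dropped.
Total: 1 rows.

1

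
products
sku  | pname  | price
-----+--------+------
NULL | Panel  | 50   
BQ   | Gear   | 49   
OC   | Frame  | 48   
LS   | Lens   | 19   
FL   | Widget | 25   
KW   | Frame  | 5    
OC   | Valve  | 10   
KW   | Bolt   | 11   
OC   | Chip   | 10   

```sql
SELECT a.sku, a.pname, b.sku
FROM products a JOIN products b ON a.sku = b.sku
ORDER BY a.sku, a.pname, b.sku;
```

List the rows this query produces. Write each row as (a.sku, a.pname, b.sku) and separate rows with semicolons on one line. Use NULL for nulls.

INNER JOIN keeps only pairs where the ON condition holds.
Matching on a.sku = b.sku. A NULL in a compared column never satisfies the condition.
Matched pairs: 16.

(BQ, Gear, BQ); (FL, Widget, FL); (KW, Bolt, KW); (KW, Bolt, KW); (KW, Frame, KW); (KW, Frame, KW); (LS, Lens, LS); (OC, Chip, OC); (OC, Chip, OC); (OC, Chip, OC); (OC, Frame, OC); (OC, Frame, OC); (OC, Frame, OC); (OC, Valve, OC); (OC, Valve, OC); (OC, Valve, OC)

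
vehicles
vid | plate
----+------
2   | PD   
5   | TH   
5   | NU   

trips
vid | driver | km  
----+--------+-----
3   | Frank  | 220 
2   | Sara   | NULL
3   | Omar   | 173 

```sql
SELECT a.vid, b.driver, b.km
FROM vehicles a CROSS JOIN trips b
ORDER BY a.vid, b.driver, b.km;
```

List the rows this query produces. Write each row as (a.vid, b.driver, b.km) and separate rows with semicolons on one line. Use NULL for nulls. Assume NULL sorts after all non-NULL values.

(2, Frank, 220); (2, Omar, 173); (2, Sara, NULL); (5, Frank, 220); (5, Frank, 220); (5, Omar, 173); (5, Omar, 173); (5, Sara, NULL); (5, Sara, NULL)

CROSS JOIN pairs every row of `vehicles` with every row of `trips`: 3 × 3 = 9 rows.
After projecting and ordering:
a.vid | b.driver | b.km
2 | Frank | 220
2 | Omar | 173
2 | Sara | NULL
5 | Frank | 220
5 | Frank | 220
5 | Omar | 173
5 | Omar | 173
5 | Sara | NULL
5 | Sara | NULL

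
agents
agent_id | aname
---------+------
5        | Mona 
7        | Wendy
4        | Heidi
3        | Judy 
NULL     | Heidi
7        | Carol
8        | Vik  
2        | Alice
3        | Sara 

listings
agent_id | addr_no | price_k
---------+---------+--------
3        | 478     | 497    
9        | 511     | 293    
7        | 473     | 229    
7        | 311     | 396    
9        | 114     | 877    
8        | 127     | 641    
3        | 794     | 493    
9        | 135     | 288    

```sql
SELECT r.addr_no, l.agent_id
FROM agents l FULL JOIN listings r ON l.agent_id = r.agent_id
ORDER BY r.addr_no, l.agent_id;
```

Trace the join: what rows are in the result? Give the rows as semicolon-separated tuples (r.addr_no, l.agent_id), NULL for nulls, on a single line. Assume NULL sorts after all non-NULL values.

FULL OUTER JOIN keeps every row from both sides; unmatched rows get NULL for the other side's columns.
Matching on l.agent_id = r.agent_id. A NULL in a compared column never satisfies the condition.
- l (agent_id=5) has no partner → padded with NULL.
- l (agent_id=7) pairs with 2 row(s) of r.
- l (agent_id=4) has no partner → padded with NULL.
- l (agent_id=3) pairs with 2 row(s) of r.
- l (agent_id=NULL) has no partner → padded with NULL.
- l (agent_id=7) pairs with 2 row(s) of r.
- l (agent_id=8) pairs with 1 row(s) of r.
- l (agent_id=2) has no partner → padded with NULL.
- l (agent_id=3) pairs with 2 row(s) of r.
- 3 row(s) from r found no l partner → padded with NULL.

(114, NULL); (127, 8); (135, NULL); (311, 7); (311, 7); (473, 7); (473, 7); (478, 3); (478, 3); (511, NULL); (794, 3); (794, 3); (NULL, 2); (NULL, 4); (NULL, 5); (NULL, NULL)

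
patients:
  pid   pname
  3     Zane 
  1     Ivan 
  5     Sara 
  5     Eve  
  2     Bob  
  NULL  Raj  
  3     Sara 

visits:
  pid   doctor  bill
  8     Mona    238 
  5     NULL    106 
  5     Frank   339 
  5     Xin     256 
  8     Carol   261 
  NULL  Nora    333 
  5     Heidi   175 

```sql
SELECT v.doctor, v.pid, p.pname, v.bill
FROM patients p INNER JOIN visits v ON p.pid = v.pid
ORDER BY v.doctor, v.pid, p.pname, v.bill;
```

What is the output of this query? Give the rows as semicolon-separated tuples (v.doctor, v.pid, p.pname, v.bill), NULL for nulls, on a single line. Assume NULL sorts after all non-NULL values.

(Frank, 5, Eve, 339); (Frank, 5, Sara, 339); (Heidi, 5, Eve, 175); (Heidi, 5, Sara, 175); (Xin, 5, Eve, 256); (Xin, 5, Sara, 256); (NULL, 5, Eve, 106); (NULL, 5, Sara, 106)

INNER JOIN keeps only pairs where the ON condition holds.
Matching on p.pid = v.pid. A NULL in a compared column never satisfies the condition.
Matched pairs: 8.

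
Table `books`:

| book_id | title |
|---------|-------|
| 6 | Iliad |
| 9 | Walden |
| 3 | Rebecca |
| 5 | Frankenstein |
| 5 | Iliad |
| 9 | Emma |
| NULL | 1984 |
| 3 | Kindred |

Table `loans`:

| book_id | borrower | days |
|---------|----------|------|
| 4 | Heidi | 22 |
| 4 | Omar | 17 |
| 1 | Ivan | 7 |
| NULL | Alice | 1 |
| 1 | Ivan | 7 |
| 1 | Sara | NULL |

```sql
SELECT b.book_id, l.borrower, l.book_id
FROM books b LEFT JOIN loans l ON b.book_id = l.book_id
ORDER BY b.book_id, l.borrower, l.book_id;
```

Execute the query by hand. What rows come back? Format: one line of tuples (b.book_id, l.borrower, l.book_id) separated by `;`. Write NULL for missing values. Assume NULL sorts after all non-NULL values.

(3, NULL, NULL); (3, NULL, NULL); (5, NULL, NULL); (5, NULL, NULL); (6, NULL, NULL); (9, NULL, NULL); (9, NULL, NULL); (NULL, NULL, NULL)

LEFT JOIN keeps every row from `books`; unmatched rows get NULL for `loans`'s columns.
Matching on b.book_id = l.book_id. A NULL in a compared column never satisfies the condition.
- b row (book_id=6): no match → kept, l columns NULL.
- b row (book_id=9): no match → kept, l columns NULL.
- b row (book_id=3): no match → kept, l columns NULL.
- b row (book_id=5): no match → kept, l columns NULL.
- b row (book_id=5): no match → kept, l columns NULL.
- b row (book_id=9): no match → kept, l columns NULL.
- b row (book_id=NULL): no match → kept, l columns NULL.
- b row (book_id=3): no match → kept, l columns NULL.
After projecting and ordering:
b.book_id | l.borrower | l.book_id
3 | NULL | NULL
3 | NULL | NULL
5 | NULL | NULL
5 | NULL | NULL
6 | NULL | NULL
9 | NULL | NULL
9 | NULL | NULL
NULL | NULL | NULL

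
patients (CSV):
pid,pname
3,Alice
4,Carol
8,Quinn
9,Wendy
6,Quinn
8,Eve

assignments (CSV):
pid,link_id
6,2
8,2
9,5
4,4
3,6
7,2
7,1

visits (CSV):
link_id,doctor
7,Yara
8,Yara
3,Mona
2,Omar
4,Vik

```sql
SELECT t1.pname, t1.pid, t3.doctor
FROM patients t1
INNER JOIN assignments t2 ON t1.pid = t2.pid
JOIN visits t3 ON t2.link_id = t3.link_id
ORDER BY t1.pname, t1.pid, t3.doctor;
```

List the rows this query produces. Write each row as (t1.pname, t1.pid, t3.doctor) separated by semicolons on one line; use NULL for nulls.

(Carol, 4, Vik); (Eve, 8, Omar); (Quinn, 6, Omar); (Quinn, 8, Omar)

Step 1 — t1 INNER JOIN t2 on pid → 6 row(s).
Then INNER JOIN `visits t3` on link_id: keep only rows whose t2.link_id appears in t3.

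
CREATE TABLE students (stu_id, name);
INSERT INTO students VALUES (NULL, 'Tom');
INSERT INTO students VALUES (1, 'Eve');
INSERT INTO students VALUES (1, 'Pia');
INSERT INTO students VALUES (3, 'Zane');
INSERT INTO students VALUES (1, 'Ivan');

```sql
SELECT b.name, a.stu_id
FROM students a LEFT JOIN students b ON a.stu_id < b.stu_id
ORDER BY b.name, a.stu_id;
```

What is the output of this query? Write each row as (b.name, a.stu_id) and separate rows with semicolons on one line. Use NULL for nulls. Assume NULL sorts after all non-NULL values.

(Zane, 1); (Zane, 1); (Zane, 1); (NULL, 3); (NULL, NULL)

LEFT JOIN keeps every row from `students a`; unmatched rows get NULL for `students b`'s columns.
Matching on a.stu_id < b.stu_id. A NULL in a compared column never satisfies the condition.
Matched pairs: 3; unmatched a rows kept: 2.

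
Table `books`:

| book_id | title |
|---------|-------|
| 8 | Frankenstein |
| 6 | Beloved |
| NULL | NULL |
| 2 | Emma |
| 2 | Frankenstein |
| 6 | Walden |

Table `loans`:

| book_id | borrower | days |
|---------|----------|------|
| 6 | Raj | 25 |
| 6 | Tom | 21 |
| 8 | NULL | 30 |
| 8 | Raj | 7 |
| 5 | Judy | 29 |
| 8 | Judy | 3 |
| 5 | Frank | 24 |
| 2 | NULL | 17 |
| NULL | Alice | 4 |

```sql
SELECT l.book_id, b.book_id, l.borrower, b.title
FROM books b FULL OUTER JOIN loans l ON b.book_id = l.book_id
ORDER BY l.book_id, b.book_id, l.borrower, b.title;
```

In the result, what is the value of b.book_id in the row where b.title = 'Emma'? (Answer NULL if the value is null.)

2

FULL OUTER JOIN keeps every row from both sides; unmatched rows get NULL for the other side's columns.
Matching on b.book_id = l.book_id. A NULL in a compared column never satisfies the condition.
Matched pairs: 9; unmatched b rows kept: 1; unmatched l rows kept: 3.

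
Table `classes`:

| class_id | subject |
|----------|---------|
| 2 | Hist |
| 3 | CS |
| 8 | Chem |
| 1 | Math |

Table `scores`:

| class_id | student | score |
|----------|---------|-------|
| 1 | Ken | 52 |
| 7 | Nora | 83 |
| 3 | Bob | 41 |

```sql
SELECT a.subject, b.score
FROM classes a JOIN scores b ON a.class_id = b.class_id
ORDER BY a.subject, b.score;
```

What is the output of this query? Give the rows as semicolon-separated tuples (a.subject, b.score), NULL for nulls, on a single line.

INNER JOIN keeps only pairs where the ON condition holds.
Matching on a.class_id = b.class_id.
- a[0] class_id=2 → no match; dropped.
- a[1] class_id=3 → 1 match(es) in b → 1 row(s).
- a[2] class_id=8 → no match; dropped.
- a[3] class_id=1 → 1 match(es) in b → 1 row(s).
After projecting and ordering:
a.subject | b.score
CS | 41
Math | 52

(CS, 41); (Math, 52)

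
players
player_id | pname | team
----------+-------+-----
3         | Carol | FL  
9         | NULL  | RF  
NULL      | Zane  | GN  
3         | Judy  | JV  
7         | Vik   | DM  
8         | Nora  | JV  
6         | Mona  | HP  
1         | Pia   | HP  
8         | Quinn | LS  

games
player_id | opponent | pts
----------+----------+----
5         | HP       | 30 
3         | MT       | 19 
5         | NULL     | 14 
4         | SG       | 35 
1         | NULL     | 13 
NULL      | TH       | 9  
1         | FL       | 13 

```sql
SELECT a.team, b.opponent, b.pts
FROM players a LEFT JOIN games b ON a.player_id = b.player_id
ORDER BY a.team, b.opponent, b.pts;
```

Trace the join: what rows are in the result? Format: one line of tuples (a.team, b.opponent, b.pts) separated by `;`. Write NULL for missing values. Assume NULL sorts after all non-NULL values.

(DM, NULL, NULL); (FL, MT, 19); (GN, NULL, NULL); (HP, FL, 13); (HP, NULL, 13); (HP, NULL, NULL); (JV, MT, 19); (JV, NULL, NULL); (LS, NULL, NULL); (RF, NULL, NULL)

LEFT JOIN keeps every row from `players`; unmatched rows get NULL for `games`'s columns.
Matching on a.player_id = b.player_id. A NULL in a compared column never satisfies the condition.
- player_id=3: 1 matching b row(s), so 1 row(s) emitted.
- player_id=9: no b row matches, row kept with b columns NULL.
- player_id=NULL: no b row matches, row kept with b columns NULL.
- player_id=3: 1 matching b row(s), so 1 row(s) emitted.
- player_id=7: no b row matches, row kept with b columns NULL.
- player_id=8: no b row matches, row kept with b columns NULL.
- player_id=6: no b row matches, row kept with b columns NULL.
- player_id=1: 2 matching b row(s), so 2 row(s) emitted.
- player_id=8: no b row matches, row kept with b columns NULL.
After projecting and ordering:
a.team | b.opponent | b.pts
DM | NULL | NULL
FL | MT | 19
GN | NULL | NULL
HP | FL | 13
HP | NULL | 13
HP | NULL | NULL
JV | MT | 19
JV | NULL | NULL
LS | NULL | NULL
RF | NULL | NULL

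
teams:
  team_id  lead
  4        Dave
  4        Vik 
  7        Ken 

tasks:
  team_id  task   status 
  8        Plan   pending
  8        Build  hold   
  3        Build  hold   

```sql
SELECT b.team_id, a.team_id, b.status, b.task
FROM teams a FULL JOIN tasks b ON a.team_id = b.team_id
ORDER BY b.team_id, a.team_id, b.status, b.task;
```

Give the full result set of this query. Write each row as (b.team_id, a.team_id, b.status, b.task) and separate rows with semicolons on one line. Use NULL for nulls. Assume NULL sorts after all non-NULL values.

(3, NULL, hold, Build); (8, NULL, hold, Build); (8, NULL, pending, Plan); (NULL, 4, NULL, NULL); (NULL, 4, NULL, NULL); (NULL, 7, NULL, NULL)

FULL OUTER JOIN keeps every row from both sides; unmatched rows get NULL for the other side's columns.
Matching on a.team_id = b.team_id.
- team_id=4: no b row matches, row kept with b columns NULL.
- team_id=4: no b row matches, row kept with b columns NULL.
- team_id=7: no b row matches, row kept with b columns NULL.
- 3 b row(s) had no a match → kept, a columns NULL.
After projecting and ordering:
b.team_id | a.team_id | b.status | b.task
3 | NULL | hold | Build
8 | NULL | hold | Build
8 | NULL | pending | Plan
NULL | 4 | NULL | NULL
NULL | 4 | NULL | NULL
NULL | 7 | NULL | NULL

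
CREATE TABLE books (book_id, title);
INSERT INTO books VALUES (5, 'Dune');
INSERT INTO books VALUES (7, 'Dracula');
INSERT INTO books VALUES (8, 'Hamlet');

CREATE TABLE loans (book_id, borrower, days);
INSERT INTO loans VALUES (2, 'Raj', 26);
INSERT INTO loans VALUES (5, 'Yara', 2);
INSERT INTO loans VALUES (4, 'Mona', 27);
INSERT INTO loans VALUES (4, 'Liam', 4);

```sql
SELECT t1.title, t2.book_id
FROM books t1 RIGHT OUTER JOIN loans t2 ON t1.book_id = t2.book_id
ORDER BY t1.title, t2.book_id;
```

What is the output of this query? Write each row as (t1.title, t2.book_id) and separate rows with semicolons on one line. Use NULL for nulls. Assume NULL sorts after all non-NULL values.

RIGHT JOIN keeps every row from `loans`; unmatched rows get NULL for `books`'s columns.
Matching on t1.book_id = t2.book_id.
- t1[0] book_id=5 → 1 match(es) in t2 → 1 row(s).
- t1[1] book_id=7 → no match.
- t1[2] book_id=8 → no match.
- plus 3 unmatched t2 row(s), each kept with NULL t1 columns.
After projecting and ordering:
t1.title | t2.book_id
Dune | 5
NULL | 2
NULL | 4
NULL | 4

(Dune, 5); (NULL, 2); (NULL, 4); (NULL, 4)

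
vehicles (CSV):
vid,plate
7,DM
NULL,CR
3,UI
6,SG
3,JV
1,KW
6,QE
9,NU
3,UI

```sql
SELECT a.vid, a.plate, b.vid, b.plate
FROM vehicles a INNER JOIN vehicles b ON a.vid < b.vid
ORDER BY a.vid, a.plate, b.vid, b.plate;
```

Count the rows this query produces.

24

INNER JOIN keeps only pairs where the ON condition holds.
Matching on a.vid < b.vid. A NULL in a compared column never satisfies the condition.
- vid=7: 1 matching b row(s), so 1 row(s) emitted.
- vid=NULL: no matching b row, dropped.
- vid=3: 4 matching b row(s), so 4 row(s) emitted.
- vid=6: 2 matching b row(s), so 2 row(s) emitted.
- vid=3: 4 matching b row(s), so 4 row(s) emitted.
- vid=1: 7 matching b row(s), so 7 row(s) emitted.
- vid=6: 2 matching b row(s), so 2 row(s) emitted.
- vid=9: no matching b row, dropped.
- vid=3: 4 matching b row(s), so 4 row(s) emitted.
Total: 24 rows.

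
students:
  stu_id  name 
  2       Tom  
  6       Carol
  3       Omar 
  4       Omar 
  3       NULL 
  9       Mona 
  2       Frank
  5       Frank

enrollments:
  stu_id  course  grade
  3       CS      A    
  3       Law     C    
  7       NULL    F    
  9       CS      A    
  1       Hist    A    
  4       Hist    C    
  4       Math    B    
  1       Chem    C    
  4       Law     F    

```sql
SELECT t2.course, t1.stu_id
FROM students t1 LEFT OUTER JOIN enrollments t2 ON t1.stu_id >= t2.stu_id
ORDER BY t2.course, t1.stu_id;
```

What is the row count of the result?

42

LEFT JOIN keeps every row from `students`; unmatched rows get NULL for `enrollments`'s columns.
Matching on t1.stu_id >= t2.stu_id.
- t1[0] stu_id=2 → 2 match(es) in t2 → 2 row(s).
- t1[1] stu_id=6 → 7 match(es) in t2 → 7 row(s).
- t1[2] stu_id=3 → 4 match(es) in t2 → 4 row(s).
- t1[3] stu_id=4 → 7 match(es) in t2 → 7 row(s).
- t1[4] stu_id=3 → 4 match(es) in t2 → 4 row(s).
- t1[5] stu_id=9 → 9 match(es) in t2 → 9 row(s).
- t1[6] stu_id=2 → 2 match(es) in t2 → 2 row(s).
- t1[7] stu_id=5 → 7 match(es) in t2 → 7 row(s).
Total: 42 rows.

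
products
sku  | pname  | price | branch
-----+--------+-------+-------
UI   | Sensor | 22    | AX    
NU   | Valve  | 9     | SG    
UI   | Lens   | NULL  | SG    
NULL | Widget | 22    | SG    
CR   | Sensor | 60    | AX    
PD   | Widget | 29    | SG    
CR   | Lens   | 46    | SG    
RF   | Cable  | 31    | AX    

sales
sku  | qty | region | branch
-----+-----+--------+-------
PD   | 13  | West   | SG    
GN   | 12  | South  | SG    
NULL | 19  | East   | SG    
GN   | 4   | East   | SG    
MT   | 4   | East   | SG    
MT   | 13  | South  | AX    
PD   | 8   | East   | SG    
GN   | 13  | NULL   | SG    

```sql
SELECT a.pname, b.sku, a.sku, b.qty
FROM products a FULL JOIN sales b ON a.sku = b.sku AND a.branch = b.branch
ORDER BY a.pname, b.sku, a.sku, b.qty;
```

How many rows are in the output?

15

FULL OUTER JOIN keeps every row from both sides; unmatched rows get NULL for the other side's columns.
Matching on a.sku = b.sku AND a.branch = b.branch. A NULL in a compared column never satisfies the condition.
- sku=UI, branch=AX: no b row matches, row kept with b columns NULL.
- sku=NU, branch=SG: no b row matches, row kept with b columns NULL.
- sku=UI, branch=SG: no b row matches, row kept with b columns NULL.
- sku=NULL, branch=SG: no b row matches, row kept with b columns NULL.
- sku=CR, branch=AX: no b row matches, row kept with b columns NULL.
- sku=PD, branch=SG: 2 matching b row(s), so 2 row(s) emitted.
- sku=CR, branch=SG: no b row matches, row kept with b columns NULL.
- sku=RF, branch=AX: no b row matches, row kept with b columns NULL.
- plus 6 unmatched b row(s), each kept with NULL a columns.
Total: 2 matched + 13 padded = 15 rows.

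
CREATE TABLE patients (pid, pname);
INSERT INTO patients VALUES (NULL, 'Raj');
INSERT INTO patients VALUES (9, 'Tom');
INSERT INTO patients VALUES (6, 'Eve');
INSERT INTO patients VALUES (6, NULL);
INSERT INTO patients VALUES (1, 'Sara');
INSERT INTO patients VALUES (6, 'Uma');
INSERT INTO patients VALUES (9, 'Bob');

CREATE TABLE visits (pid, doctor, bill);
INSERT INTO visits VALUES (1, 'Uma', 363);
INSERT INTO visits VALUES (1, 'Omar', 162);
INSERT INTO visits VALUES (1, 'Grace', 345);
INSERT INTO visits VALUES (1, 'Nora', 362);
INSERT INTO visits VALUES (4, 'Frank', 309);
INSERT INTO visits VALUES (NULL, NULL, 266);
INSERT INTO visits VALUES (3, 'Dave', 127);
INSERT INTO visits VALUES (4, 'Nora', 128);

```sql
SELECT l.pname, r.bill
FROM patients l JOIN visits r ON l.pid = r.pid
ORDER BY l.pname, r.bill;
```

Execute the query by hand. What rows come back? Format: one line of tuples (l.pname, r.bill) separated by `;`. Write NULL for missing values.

(Sara, 162); (Sara, 345); (Sara, 362); (Sara, 363)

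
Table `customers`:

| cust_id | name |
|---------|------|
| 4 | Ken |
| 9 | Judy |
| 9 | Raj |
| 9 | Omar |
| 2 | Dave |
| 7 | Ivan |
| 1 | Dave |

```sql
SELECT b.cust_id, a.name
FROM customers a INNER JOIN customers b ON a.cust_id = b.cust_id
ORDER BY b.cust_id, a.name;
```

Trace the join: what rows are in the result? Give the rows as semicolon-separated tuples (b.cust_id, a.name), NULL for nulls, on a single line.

(1, Dave); (2, Dave); (4, Ken); (7, Ivan); (9, Judy); (9, Judy); (9, Judy); (9, Omar); (9, Omar); (9, Omar); (9, Raj); (9, Raj); (9, Raj)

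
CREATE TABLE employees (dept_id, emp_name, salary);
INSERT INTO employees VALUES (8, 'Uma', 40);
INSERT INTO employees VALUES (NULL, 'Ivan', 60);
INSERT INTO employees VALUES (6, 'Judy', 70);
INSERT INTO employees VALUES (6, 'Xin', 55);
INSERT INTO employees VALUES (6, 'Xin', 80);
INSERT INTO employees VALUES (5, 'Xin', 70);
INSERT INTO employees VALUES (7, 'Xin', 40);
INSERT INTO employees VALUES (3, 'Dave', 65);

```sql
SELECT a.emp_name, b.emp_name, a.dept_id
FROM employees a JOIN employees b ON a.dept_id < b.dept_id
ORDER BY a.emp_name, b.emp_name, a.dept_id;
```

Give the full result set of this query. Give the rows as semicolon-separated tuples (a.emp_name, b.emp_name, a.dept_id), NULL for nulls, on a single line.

(Dave, Judy, 3); (Dave, Uma, 3); (Dave, Xin, 3); (Dave, Xin, 3); (Dave, Xin, 3); (Dave, Xin, 3); (Judy, Uma, 6); (Judy, Xin, 6); (Xin, Judy, 5); (Xin, Uma, 5); (Xin, Uma, 6); (Xin, Uma, 6); (Xin, Uma, 7); (Xin, Xin, 5); (Xin, Xin, 5); (Xin, Xin, 5); (Xin, Xin, 6); (Xin, Xin, 6)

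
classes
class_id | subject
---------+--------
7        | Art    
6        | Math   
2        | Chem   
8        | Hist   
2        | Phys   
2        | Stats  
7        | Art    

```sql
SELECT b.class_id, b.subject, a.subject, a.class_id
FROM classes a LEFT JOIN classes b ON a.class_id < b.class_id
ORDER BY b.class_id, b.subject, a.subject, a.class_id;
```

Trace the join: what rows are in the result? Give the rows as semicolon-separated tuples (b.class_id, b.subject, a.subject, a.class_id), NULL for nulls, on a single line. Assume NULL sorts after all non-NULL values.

(6, Math, Chem, 2); (6, Math, Phys, 2); (6, Math, Stats, 2); (7, Art, Chem, 2); (7, Art, Chem, 2); (7, Art, Math, 6); (7, Art, Math, 6); (7, Art, Phys, 2); (7, Art, Phys, 2); (7, Art, Stats, 2); (7, Art, Stats, 2); (8, Hist, Art, 7); (8, Hist, Art, 7); (8, Hist, Chem, 2); (8, Hist, Math, 6); (8, Hist, Phys, 2); (8, Hist, Stats, 2); (NULL, NULL, Hist, 8)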